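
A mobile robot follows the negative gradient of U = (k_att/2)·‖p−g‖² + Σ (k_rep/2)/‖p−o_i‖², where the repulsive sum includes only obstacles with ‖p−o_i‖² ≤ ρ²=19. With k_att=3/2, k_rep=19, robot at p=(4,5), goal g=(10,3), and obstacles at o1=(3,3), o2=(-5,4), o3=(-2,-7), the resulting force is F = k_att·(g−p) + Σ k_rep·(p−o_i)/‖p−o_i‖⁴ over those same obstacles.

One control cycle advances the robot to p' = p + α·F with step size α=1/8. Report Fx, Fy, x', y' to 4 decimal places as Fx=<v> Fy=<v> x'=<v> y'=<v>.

F_att = 3/2·(g−p) = 3/2·(6,-2) = (9.0000,-3.0000)
o1: d²=5 ≤ ρ²=19; F_rep = 19·(1,2)/5² = (0.7600,1.5200)
o2: d²=82 > ρ²=19 → inactive
o3: d²=180 > ρ²=19 → inactive
F = F_att + ΣF_rep = (9.7600,-1.4800)
p' = p + 1/8·F = (5.2200,4.8150)

Fx=9.7600 Fy=-1.4800 x'=5.2200 y'=4.8150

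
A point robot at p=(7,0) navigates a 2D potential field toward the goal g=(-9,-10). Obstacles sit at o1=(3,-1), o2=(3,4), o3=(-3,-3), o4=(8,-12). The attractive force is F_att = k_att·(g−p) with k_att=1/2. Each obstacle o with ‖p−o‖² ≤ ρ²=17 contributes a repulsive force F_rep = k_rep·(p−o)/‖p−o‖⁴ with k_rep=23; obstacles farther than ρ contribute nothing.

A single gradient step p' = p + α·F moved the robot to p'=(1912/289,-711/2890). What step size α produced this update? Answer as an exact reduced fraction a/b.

F_att = 1/2·(g−p) = 1/2·(-16,-10) = (-8.0000,-5.0000)
o1: d²=17 ≤ ρ²=17; F_rep = 23·(4,1)/17² = (0.3183,0.0796)
o2: d²=32 > ρ²=17 → inactive
o3: d²=109 > ρ²=17 → inactive
o4: d²=145 > ρ²=17 → inactive
F = F_att + ΣF_rep = (-7.6817,-4.9204)
Δp = p'−p = (-0.3841,-0.2460); α = Δx/Fx = (-111/289) / (-2220/289) = 1/20
check: Δy/Fy = (-711/2890) / (-1422/289) = 1/20 ✓

α = 1/20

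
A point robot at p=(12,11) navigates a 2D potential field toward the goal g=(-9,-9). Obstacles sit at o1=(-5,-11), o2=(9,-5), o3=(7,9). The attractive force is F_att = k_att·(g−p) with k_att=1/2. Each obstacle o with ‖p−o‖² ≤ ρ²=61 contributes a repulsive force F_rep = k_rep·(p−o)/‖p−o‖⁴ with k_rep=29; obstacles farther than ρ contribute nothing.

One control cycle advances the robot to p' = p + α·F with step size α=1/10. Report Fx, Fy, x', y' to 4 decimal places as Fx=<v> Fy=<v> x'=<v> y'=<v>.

Fx=-10.3276 Fy=-9.9310 x'=10.9672 y'=10.0069

F_att = 1/2·(g−p) = 1/2·(-21,-20) = (-10.5000,-10.0000)
o1: d²=773 > ρ²=61 → inactive
o2: d²=265 > ρ²=61 → inactive
o3: d²=29 ≤ ρ²=61; F_rep = 29·(5,2)/29² = (0.1724,0.0690)
F = F_att + ΣF_rep = (-10.3276,-9.9310)
p' = p + 1/10·F = (10.9672,10.0069)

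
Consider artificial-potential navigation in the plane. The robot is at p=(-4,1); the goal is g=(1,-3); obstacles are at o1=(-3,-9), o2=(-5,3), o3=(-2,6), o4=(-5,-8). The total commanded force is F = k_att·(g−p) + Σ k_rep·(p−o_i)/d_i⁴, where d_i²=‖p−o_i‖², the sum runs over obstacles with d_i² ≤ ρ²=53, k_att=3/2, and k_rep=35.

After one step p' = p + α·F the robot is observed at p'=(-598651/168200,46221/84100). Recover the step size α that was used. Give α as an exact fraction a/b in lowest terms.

α = 1/20

F_att = 3/2·(g−p) = 3/2·(5,-4) = (7.5000,-6.0000)
o1: d²=101 > ρ²=53 → inactive
o2: d²=5 ≤ ρ²=53; F_rep = 35·(1,-2)/5² = (1.4000,-2.8000)
o3: d²=29 ≤ ρ²=53; F_rep = 35·(-2,-5)/29² = (-0.0832,-0.2081)
o4: d²=82 > ρ²=53 → inactive
F = F_att + ΣF_rep = (8.8168,-9.0081)
Δp = p'−p = (0.4408,-0.4504); α = Δx/Fx = (74149/168200) / (74149/8410) = 1/20
check: Δy/Fy = (-37879/84100) / (-37879/4205) = 1/20 ✓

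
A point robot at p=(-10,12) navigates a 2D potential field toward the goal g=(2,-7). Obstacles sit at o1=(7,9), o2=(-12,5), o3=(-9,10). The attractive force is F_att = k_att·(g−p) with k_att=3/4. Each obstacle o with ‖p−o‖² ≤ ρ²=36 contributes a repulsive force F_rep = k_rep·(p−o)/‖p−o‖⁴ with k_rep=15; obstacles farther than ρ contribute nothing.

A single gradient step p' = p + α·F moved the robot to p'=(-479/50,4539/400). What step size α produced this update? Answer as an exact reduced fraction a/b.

F_att = 3/4·(g−p) = 3/4·(12,-19) = (9.0000,-14.2500)
o1: d²=298 > ρ²=36 → inactive
o2: d²=53 > ρ²=36 → inactive
o3: d²=5 ≤ ρ²=36; F_rep = 15·(-1,2)/5² = (-0.6000,1.2000)
F = F_att + ΣF_rep = (8.4000,-13.0500)
Δp = p'−p = (0.4200,-0.6525); α = Δx/Fx = (21/50) / (42/5) = 1/20
check: Δy/Fy = (-261/400) / (-261/20) = 1/20 ✓

α = 1/20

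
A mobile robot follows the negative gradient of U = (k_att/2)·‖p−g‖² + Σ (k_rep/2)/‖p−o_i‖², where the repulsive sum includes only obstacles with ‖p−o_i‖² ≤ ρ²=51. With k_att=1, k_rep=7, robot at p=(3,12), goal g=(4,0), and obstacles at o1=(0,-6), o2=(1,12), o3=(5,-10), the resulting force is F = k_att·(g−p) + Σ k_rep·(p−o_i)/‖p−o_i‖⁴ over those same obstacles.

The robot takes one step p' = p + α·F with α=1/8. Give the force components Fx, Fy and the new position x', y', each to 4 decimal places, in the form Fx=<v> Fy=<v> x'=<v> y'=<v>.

Fx=1.8750 Fy=-12.0000 x'=3.2344 y'=10.5000

F_att = 1·(g−p) = 1·(1,-12) = (1.0000,-12.0000)
o1: d²=333 > ρ²=51 → inactive
o2: d²=4 ≤ ρ²=51; F_rep = 7·(2,0)/4² = (0.8750,0.0000)
o3: d²=488 > ρ²=51 → inactive
F = F_att + ΣF_rep = (1.8750,-12.0000)
p' = p + 1/8·F = (3.2344,10.5000)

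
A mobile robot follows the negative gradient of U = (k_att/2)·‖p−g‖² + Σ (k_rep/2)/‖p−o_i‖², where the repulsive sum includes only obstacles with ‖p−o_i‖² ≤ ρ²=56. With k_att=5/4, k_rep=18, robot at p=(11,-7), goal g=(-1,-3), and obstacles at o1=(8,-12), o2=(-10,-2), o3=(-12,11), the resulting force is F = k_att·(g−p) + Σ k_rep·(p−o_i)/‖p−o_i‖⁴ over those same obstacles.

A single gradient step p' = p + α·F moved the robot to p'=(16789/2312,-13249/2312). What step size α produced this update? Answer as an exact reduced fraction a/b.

α = 1/4

F_att = 5/4·(g−p) = 5/4·(-12,4) = (-15.0000,5.0000)
o1: d²=34 ≤ ρ²=56; F_rep = 18·(3,5)/34² = (0.0467,0.0779)
o2: d²=466 > ρ²=56 → inactive
o3: d²=853 > ρ²=56 → inactive
F = F_att + ΣF_rep = (-14.9533,5.0779)
Δp = p'−p = (-3.7383,1.2695); α = Δx/Fx = (-8643/2312) / (-8643/578) = 1/4
check: Δy/Fy = (2935/2312) / (2935/578) = 1/4 ✓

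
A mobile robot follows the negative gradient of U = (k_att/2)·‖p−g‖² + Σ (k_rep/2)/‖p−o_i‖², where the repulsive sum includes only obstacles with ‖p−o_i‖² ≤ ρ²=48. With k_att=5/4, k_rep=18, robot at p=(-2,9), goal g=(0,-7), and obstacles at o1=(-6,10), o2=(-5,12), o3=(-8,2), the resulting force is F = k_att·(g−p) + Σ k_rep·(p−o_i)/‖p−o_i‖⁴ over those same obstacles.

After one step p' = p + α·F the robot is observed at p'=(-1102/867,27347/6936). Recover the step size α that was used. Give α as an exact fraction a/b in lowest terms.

F_att = 5/4·(g−p) = 5/4·(2,-16) = (2.5000,-20.0000)
o1: d²=17 ≤ ρ²=48; F_rep = 18·(4,-1)/17² = (0.2491,-0.0623)
o2: d²=18 ≤ ρ²=48; F_rep = 18·(3,-3)/18² = (0.1667,-0.1667)
o3: d²=85 > ρ²=48 → inactive
F = F_att + ΣF_rep = (2.9158,-20.2290)
Δp = p'−p = (0.7290,-5.0572); α = Δx/Fx = (632/867) / (2528/867) = 1/4
check: Δy/Fy = (-35077/6936) / (-35077/1734) = 1/4 ✓

α = 1/4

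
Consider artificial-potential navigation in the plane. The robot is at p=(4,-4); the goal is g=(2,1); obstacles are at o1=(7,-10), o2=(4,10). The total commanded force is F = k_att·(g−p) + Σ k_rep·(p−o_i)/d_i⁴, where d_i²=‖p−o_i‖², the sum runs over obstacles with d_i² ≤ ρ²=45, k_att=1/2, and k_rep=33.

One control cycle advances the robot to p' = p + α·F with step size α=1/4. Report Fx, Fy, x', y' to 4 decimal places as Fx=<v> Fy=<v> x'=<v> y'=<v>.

Fx=-1.0489 Fy=2.5978 x'=3.7378 y'=-3.3506

F_att = 1/2·(g−p) = 1/2·(-2,5) = (-1.0000,2.5000)
o1: d²=45 ≤ ρ²=45; F_rep = 33·(-3,6)/45² = (-0.0489,0.0978)
o2: d²=196 > ρ²=45 → inactive
F = F_att + ΣF_rep = (-1.0489,2.5978)
p' = p + 1/4·F = (3.7378,-3.3506)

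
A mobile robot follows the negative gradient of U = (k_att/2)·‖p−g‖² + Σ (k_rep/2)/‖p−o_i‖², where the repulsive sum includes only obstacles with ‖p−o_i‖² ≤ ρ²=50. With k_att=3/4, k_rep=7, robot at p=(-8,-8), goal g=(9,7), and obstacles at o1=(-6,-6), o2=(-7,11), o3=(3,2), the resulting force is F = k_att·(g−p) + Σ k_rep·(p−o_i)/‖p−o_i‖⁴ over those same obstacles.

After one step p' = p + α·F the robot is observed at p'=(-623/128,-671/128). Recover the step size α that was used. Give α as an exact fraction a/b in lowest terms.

F_att = 3/4·(g−p) = 3/4·(17,15) = (12.7500,11.2500)
o1: d²=8 ≤ ρ²=50; F_rep = 7·(-2,-2)/8² = (-0.2188,-0.2188)
o2: d²=362 > ρ²=50 → inactive
o3: d²=221 > ρ²=50 → inactive
F = F_att + ΣF_rep = (12.5312,11.0312)
Δp = p'−p = (3.1328,2.7578); α = Δx/Fx = (401/128) / (401/32) = 1/4
check: Δy/Fy = (353/128) / (353/32) = 1/4 ✓

α = 1/4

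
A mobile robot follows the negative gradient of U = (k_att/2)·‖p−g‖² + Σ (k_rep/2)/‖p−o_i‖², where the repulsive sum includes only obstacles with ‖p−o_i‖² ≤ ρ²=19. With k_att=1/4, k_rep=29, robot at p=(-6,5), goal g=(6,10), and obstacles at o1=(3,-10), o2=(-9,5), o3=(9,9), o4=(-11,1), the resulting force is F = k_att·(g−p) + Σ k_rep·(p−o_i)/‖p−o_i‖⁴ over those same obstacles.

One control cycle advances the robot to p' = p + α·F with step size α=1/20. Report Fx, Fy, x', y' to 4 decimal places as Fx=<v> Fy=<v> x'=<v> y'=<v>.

F_att = 1/4·(g−p) = 1/4·(12,5) = (3.0000,1.2500)
o1: d²=306 > ρ²=19 → inactive
o2: d²=9 ≤ ρ²=19; F_rep = 29·(3,0)/9² = (1.0741,0.0000)
o3: d²=241 > ρ²=19 → inactive
o4: d²=41 > ρ²=19 → inactive
F = F_att + ΣF_rep = (4.0741,1.2500)
p' = p + 1/20·F = (-5.7963,5.0625)

Fx=4.0741 Fy=1.2500 x'=-5.7963 y'=5.0625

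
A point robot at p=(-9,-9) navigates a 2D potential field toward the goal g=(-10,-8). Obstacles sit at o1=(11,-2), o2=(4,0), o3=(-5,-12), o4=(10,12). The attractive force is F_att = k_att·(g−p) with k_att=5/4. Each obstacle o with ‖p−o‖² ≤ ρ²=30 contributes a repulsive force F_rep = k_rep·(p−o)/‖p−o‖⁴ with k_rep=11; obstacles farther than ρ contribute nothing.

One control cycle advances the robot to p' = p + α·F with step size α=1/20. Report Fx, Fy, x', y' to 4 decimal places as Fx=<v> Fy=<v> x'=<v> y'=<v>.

Fx=-1.3204 Fy=1.3028 x'=-9.0660 y'=-8.9349

F_att = 5/4·(g−p) = 5/4·(-1,1) = (-1.2500,1.2500)
o1: d²=449 > ρ²=30 → inactive
o2: d²=250 > ρ²=30 → inactive
o3: d²=25 ≤ ρ²=30; F_rep = 11·(-4,3)/25² = (-0.0704,0.0528)
o4: d²=802 > ρ²=30 → inactive
F = F_att + ΣF_rep = (-1.3204,1.3028)
p' = p + 1/20·F = (-9.0660,-8.9349)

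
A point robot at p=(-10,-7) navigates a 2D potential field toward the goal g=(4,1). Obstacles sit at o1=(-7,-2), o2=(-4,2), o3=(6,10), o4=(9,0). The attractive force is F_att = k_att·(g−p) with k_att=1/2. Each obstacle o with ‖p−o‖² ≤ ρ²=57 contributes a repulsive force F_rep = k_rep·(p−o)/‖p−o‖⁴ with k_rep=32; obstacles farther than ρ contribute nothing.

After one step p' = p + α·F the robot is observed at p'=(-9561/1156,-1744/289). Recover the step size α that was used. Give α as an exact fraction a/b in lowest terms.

α = 1/4

F_att = 1/2·(g−p) = 1/2·(14,8) = (7.0000,4.0000)
o1: d²=34 ≤ ρ²=57; F_rep = 32·(-3,-5)/34² = (-0.0830,-0.1384)
o2: d²=117 > ρ²=57 → inactive
o3: d²=545 > ρ²=57 → inactive
o4: d²=410 > ρ²=57 → inactive
F = F_att + ΣF_rep = (6.9170,3.8616)
Δp = p'−p = (1.7292,0.9654); α = Δx/Fx = (1999/1156) / (1999/289) = 1/4
check: Δy/Fy = (279/289) / (1116/289) = 1/4 ✓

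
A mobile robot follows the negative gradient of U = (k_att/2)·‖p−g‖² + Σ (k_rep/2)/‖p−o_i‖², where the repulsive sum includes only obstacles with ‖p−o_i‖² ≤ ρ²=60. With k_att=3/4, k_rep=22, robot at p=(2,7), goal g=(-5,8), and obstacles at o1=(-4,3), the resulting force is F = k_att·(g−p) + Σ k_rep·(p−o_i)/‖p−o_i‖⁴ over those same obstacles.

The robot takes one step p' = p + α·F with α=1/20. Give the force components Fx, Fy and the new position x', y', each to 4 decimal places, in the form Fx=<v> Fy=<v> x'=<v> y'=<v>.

Fx=-5.2012 Fy=0.7825 x'=1.7399 y'=7.0391

F_att = 3/4·(g−p) = 3/4·(-7,1) = (-5.2500,0.7500)
o1: d²=52 ≤ ρ²=60; F_rep = 22·(6,4)/52² = (0.0488,0.0325)
F = F_att + ΣF_rep = (-5.2012,0.7825)
p' = p + 1/20·F = (1.7399,7.0391)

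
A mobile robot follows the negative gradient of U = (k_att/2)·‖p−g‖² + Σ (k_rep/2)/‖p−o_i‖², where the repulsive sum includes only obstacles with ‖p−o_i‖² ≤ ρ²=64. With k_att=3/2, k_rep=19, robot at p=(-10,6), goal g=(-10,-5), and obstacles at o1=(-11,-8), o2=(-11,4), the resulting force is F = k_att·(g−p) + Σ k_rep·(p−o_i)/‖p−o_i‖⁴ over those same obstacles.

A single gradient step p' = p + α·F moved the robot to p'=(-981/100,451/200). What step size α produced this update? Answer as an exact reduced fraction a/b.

α = 1/4

F_att = 3/2·(g−p) = 3/2·(0,-11) = (0.0000,-16.5000)
o1: d²=197 > ρ²=64 → inactive
o2: d²=5 ≤ ρ²=64; F_rep = 19·(1,2)/5² = (0.7600,1.5200)
F = F_att + ΣF_rep = (0.7600,-14.9800)
Δp = p'−p = (0.1900,-3.7450); α = Δx/Fx = (19/100) / (19/25) = 1/4
check: Δy/Fy = (-749/200) / (-749/50) = 1/4 ✓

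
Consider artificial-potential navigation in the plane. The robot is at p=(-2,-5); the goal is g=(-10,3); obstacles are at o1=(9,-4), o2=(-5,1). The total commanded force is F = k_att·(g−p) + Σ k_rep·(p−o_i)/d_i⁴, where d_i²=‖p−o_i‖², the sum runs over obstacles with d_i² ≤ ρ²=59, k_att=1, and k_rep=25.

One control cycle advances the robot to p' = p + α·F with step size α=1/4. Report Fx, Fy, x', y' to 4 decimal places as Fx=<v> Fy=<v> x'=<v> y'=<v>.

Fx=-7.9630 Fy=7.9259 x'=-3.9907 y'=-3.0185

F_att = 1·(g−p) = 1·(-8,8) = (-8.0000,8.0000)
o1: d²=122 > ρ²=59 → inactive
o2: d²=45 ≤ ρ²=59; F_rep = 25·(3,-6)/45² = (0.0370,-0.0741)
F = F_att + ΣF_rep = (-7.9630,7.9259)
p' = p + 1/4·F = (-3.9907,-3.0185)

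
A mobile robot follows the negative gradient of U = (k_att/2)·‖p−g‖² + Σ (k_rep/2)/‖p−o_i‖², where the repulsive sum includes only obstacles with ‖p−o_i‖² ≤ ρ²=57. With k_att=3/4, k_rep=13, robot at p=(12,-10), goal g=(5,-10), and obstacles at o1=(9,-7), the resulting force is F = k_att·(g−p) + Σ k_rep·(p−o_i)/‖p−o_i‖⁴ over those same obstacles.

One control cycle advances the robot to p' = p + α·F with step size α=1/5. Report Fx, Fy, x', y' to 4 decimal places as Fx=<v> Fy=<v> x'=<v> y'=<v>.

Fx=-5.1296 Fy=-0.1204 x'=10.9741 y'=-10.0241

F_att = 3/4·(g−p) = 3/4·(-7,0) = (-5.2500,0.0000)
o1: d²=18 ≤ ρ²=57; F_rep = 13·(3,-3)/18² = (0.1204,-0.1204)
F = F_att + ΣF_rep = (-5.1296,-0.1204)
p' = p + 1/5·F = (10.9741,-10.0241)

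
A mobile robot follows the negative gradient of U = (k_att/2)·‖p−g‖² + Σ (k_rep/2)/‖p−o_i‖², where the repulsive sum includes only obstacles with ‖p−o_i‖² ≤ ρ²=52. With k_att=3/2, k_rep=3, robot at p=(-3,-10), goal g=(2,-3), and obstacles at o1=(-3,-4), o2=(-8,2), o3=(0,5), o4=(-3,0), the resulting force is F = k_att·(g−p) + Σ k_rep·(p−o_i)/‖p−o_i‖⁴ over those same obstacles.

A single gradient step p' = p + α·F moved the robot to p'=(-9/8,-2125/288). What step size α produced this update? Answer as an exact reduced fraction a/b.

α = 1/4

F_att = 3/2·(g−p) = 3/2·(5,7) = (7.5000,10.5000)
o1: d²=36 ≤ ρ²=52; F_rep = 3·(0,-6)/36² = (0.0000,-0.0139)
o2: d²=169 > ρ²=52 → inactive
o3: d²=234 > ρ²=52 → inactive
o4: d²=100 > ρ²=52 → inactive
F = F_att + ΣF_rep = (7.5000,10.4861)
Δp = p'−p = (1.8750,2.6215); α = Δx/Fx = (15/8) / (15/2) = 1/4
check: Δy/Fy = (755/288) / (755/72) = 1/4 ✓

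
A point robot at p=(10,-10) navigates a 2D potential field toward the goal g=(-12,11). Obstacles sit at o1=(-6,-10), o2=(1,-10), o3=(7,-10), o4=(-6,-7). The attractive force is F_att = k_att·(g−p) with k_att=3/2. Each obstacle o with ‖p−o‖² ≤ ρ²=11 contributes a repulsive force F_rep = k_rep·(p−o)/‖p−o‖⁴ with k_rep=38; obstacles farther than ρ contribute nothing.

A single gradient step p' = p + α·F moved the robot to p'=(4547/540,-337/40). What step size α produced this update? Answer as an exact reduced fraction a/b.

α = 1/20

F_att = 3/2·(g−p) = 3/2·(-22,21) = (-33.0000,31.5000)
o1: d²=256 > ρ²=11 → inactive
o2: d²=81 > ρ²=11 → inactive
o3: d²=9 ≤ ρ²=11; F_rep = 38·(3,0)/9² = (1.4074,0.0000)
o4: d²=265 > ρ²=11 → inactive
F = F_att + ΣF_rep = (-31.5926,31.5000)
Δp = p'−p = (-1.5796,1.5750); α = Δx/Fx = (-853/540) / (-853/27) = 1/20
check: Δy/Fy = (63/40) / (63/2) = 1/20 ✓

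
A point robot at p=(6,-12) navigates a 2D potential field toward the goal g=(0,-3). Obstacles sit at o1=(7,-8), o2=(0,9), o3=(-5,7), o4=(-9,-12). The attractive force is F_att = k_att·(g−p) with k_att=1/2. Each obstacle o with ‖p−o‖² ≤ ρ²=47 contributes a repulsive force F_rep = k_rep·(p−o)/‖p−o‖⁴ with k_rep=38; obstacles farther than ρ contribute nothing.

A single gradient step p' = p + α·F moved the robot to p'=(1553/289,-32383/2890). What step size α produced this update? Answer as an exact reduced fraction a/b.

F_att = 1/2·(g−p) = 1/2·(-6,9) = (-3.0000,4.5000)
o1: d²=17 ≤ ρ²=47; F_rep = 38·(-1,-4)/17² = (-0.1315,-0.5260)
o2: d²=477 > ρ²=47 → inactive
o3: d²=482 > ρ²=47 → inactive
o4: d²=225 > ρ²=47 → inactive
F = F_att + ΣF_rep = (-3.1315,3.9740)
Δp = p'−p = (-0.6263,0.7948); α = Δx/Fx = (-181/289) / (-905/289) = 1/5
check: Δy/Fy = (2297/2890) / (2297/578) = 1/5 ✓

α = 1/5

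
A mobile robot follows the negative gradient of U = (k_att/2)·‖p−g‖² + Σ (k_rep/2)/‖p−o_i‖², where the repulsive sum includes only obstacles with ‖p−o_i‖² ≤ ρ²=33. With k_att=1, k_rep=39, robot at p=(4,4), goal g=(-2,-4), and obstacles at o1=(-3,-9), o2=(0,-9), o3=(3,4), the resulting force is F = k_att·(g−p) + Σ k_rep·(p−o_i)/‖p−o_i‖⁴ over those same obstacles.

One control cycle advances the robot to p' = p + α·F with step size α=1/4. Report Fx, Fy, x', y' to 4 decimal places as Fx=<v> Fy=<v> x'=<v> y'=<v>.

Fx=33.0000 Fy=-8.0000 x'=12.2500 y'=2.0000

F_att = 1·(g−p) = 1·(-6,-8) = (-6.0000,-8.0000)
o1: d²=218 > ρ²=33 → inactive
o2: d²=185 > ρ²=33 → inactive
o3: d²=1 ≤ ρ²=33; F_rep = 39·(1,0)/1² = (39.0000,0.0000)
F = F_att + ΣF_rep = (33.0000,-8.0000)
p' = p + 1/4·F = (12.2500,2.0000)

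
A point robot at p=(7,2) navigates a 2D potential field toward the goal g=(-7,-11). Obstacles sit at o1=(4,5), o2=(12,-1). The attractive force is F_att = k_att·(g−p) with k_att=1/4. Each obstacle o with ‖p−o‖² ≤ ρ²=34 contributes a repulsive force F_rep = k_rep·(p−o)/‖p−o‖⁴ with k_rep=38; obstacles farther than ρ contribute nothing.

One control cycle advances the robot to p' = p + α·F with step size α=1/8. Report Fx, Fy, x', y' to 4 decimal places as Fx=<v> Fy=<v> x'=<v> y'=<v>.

F_att = 1/4·(g−p) = 1/4·(-14,-13) = (-3.5000,-3.2500)
o1: d²=18 ≤ ρ²=34; F_rep = 38·(3,-3)/18² = (0.3519,-0.3519)
o2: d²=34 ≤ ρ²=34; F_rep = 38·(-5,3)/34² = (-0.1644,0.0986)
F = F_att + ΣF_rep = (-3.3125,-3.5032)
p' = p + 1/8·F = (6.5859,1.5621)

Fx=-3.3125 Fy=-3.5032 x'=6.5859 y'=1.5621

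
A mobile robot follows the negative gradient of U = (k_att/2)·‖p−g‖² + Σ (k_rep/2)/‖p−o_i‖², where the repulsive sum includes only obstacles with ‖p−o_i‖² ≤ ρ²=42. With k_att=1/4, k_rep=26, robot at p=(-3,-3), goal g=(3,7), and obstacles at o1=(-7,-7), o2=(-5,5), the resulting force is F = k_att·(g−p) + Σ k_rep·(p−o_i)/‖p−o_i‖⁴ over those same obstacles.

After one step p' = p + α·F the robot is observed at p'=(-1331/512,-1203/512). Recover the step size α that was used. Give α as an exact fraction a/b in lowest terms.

α = 1/4

F_att = 1/4·(g−p) = 1/4·(6,10) = (1.5000,2.5000)
o1: d²=32 ≤ ρ²=42; F_rep = 26·(4,4)/32² = (0.1016,0.1016)
o2: d²=68 > ρ²=42 → inactive
F = F_att + ΣF_rep = (1.6016,2.6016)
Δp = p'−p = (0.4004,0.6504); α = Δx/Fx = (205/512) / (205/128) = 1/4
check: Δy/Fy = (333/512) / (333/128) = 1/4 ✓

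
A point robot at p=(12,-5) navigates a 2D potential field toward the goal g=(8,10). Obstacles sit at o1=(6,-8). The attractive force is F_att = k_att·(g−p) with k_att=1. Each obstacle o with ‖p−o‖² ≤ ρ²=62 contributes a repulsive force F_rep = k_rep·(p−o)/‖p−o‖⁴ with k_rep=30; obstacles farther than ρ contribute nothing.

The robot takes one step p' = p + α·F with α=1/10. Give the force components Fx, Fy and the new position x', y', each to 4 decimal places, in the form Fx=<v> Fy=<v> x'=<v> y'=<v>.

Fx=-3.9111 Fy=15.0444 x'=11.6089 y'=-3.4956

F_att = 1·(g−p) = 1·(-4,15) = (-4.0000,15.0000)
o1: d²=45 ≤ ρ²=62; F_rep = 30·(6,3)/45² = (0.0889,0.0444)
F = F_att + ΣF_rep = (-3.9111,15.0444)
p' = p + 1/10·F = (11.6089,-3.4956)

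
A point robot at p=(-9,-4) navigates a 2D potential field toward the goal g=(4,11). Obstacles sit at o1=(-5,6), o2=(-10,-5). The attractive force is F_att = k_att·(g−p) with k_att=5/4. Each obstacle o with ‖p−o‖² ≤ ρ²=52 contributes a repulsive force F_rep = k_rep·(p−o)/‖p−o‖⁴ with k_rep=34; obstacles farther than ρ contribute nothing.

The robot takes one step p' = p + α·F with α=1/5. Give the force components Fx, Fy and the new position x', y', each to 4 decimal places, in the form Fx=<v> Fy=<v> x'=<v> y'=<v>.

Fx=24.7500 Fy=27.2500 x'=-4.0500 y'=1.4500

F_att = 5/4·(g−p) = 5/4·(13,15) = (16.2500,18.7500)
o1: d²=116 > ρ²=52 → inactive
o2: d²=2 ≤ ρ²=52; F_rep = 34·(1,1)/2² = (8.5000,8.5000)
F = F_att + ΣF_rep = (24.7500,27.2500)
p' = p + 1/5·F = (-4.0500,1.4500)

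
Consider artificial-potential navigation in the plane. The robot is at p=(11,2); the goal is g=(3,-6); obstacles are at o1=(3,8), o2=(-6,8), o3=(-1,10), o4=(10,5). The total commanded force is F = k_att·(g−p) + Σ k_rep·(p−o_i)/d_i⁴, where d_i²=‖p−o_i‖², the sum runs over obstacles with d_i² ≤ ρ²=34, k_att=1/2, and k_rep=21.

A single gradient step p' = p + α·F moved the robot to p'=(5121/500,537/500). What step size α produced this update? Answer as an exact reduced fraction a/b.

α = 1/5

F_att = 1/2·(g−p) = 1/2·(-8,-8) = (-4.0000,-4.0000)
o1: d²=100 > ρ²=34 → inactive
o2: d²=325 > ρ²=34 → inactive
o3: d²=208 > ρ²=34 → inactive
o4: d²=10 ≤ ρ²=34; F_rep = 21·(1,-3)/10² = (0.2100,-0.6300)
F = F_att + ΣF_rep = (-3.7900,-4.6300)
Δp = p'−p = (-0.7580,-0.9260); α = Δx/Fx = (-379/500) / (-379/100) = 1/5
check: Δy/Fy = (-463/500) / (-463/100) = 1/5 ✓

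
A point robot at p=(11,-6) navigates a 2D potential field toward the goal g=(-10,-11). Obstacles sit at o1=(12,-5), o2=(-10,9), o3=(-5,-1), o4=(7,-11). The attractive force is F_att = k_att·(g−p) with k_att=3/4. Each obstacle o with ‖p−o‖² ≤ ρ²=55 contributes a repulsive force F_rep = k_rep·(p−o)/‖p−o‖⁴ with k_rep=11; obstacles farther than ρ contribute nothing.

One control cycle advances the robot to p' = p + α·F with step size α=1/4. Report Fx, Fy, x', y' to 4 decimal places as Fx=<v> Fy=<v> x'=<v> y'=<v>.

Fx=-18.4738 Fy=-6.4673 x'=6.3815 y'=-7.6168

F_att = 3/4·(g−p) = 3/4·(-21,-5) = (-15.7500,-3.7500)
o1: d²=2 ≤ ρ²=55; F_rep = 11·(-1,-1)/2² = (-2.7500,-2.7500)
o2: d²=666 > ρ²=55 → inactive
o3: d²=281 > ρ²=55 → inactive
o4: d²=41 ≤ ρ²=55; F_rep = 11·(4,5)/41² = (0.0262,0.0327)
F = F_att + ΣF_rep = (-18.4738,-6.4673)
p' = p + 1/4·F = (6.3815,-7.6168)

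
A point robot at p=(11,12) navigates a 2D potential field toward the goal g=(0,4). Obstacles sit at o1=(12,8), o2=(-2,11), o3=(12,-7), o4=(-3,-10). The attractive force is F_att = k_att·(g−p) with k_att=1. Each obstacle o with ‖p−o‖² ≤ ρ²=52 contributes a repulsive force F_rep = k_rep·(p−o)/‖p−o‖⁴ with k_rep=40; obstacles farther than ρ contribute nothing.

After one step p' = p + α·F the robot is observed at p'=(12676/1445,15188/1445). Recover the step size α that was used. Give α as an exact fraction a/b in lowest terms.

α = 1/5

F_att = 1·(g−p) = 1·(-11,-8) = (-11.0000,-8.0000)
o1: d²=17 ≤ ρ²=52; F_rep = 40·(-1,4)/17² = (-0.1384,0.5536)
o2: d²=170 > ρ²=52 → inactive
o3: d²=362 > ρ²=52 → inactive
o4: d²=680 > ρ²=52 → inactive
F = F_att + ΣF_rep = (-11.1384,-7.4464)
Δp = p'−p = (-2.2277,-1.4893); α = Δx/Fx = (-3219/1445) / (-3219/289) = 1/5
check: Δy/Fy = (-2152/1445) / (-2152/289) = 1/5 ✓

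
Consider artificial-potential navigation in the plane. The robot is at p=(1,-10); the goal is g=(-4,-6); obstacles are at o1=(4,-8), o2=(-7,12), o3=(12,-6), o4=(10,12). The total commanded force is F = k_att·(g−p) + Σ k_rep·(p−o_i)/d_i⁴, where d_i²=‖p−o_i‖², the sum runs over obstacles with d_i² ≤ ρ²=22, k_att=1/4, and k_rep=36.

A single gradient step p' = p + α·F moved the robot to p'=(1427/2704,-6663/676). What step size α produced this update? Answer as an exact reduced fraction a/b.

α = 1/4

F_att = 1/4·(g−p) = 1/4·(-5,4) = (-1.2500,1.0000)
o1: d²=13 ≤ ρ²=22; F_rep = 36·(-3,-2)/13² = (-0.6391,-0.4260)
o2: d²=548 > ρ²=22 → inactive
o3: d²=137 > ρ²=22 → inactive
o4: d²=565 > ρ²=22 → inactive
F = F_att + ΣF_rep = (-1.8891,0.5740)
Δp = p'−p = (-0.4723,0.1435); α = Δx/Fx = (-1277/2704) / (-1277/676) = 1/4
check: Δy/Fy = (97/676) / (97/169) = 1/4 ✓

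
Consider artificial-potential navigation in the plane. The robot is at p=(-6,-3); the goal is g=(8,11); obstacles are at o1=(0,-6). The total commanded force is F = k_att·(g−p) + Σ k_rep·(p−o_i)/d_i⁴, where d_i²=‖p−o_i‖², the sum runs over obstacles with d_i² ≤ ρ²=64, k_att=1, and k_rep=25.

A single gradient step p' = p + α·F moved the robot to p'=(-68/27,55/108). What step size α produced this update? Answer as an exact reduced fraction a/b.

α = 1/4

F_att = 1·(g−p) = 1·(14,14) = (14.0000,14.0000)
o1: d²=45 ≤ ρ²=64; F_rep = 25·(-6,3)/45² = (-0.0741,0.0370)
F = F_att + ΣF_rep = (13.9259,14.0370)
Δp = p'−p = (3.4815,3.5093); α = Δx/Fx = (94/27) / (376/27) = 1/4
check: Δy/Fy = (379/108) / (379/27) = 1/4 ✓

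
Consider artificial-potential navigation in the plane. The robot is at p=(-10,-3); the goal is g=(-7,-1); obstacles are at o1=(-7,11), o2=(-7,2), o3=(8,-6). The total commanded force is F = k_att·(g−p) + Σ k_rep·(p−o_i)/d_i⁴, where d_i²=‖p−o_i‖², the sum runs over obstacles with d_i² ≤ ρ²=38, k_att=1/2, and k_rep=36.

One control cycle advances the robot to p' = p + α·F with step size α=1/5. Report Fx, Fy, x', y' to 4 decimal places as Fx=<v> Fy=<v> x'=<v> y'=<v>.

F_att = 1/2·(g−p) = 1/2·(3,2) = (1.5000,1.0000)
o1: d²=205 > ρ²=38 → inactive
o2: d²=34 ≤ ρ²=38; F_rep = 36·(-3,-5)/34² = (-0.0934,-0.1557)
o3: d²=333 > ρ²=38 → inactive
F = F_att + ΣF_rep = (1.4066,0.8443)
p' = p + 1/5·F = (-9.7187,-2.8311)

Fx=1.4066 Fy=0.8443 x'=-9.7187 y'=-2.8311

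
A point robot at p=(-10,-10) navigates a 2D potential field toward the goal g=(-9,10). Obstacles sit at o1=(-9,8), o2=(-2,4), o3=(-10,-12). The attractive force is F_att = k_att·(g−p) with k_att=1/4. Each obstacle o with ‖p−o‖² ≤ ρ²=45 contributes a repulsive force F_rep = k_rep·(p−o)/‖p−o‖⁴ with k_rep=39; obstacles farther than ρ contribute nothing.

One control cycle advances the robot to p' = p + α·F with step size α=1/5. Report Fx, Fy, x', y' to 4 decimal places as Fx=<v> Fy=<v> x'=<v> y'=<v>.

F_att = 1/4·(g−p) = 1/4·(1,20) = (0.2500,5.0000)
o1: d²=325 > ρ²=45 → inactive
o2: d²=260 > ρ²=45 → inactive
o3: d²=4 ≤ ρ²=45; F_rep = 39·(0,2)/4² = (0.0000,4.8750)
F = F_att + ΣF_rep = (0.2500,9.8750)
p' = p + 1/5·F = (-9.9500,-8.0250)

Fx=0.2500 Fy=9.8750 x'=-9.9500 y'=-8.0250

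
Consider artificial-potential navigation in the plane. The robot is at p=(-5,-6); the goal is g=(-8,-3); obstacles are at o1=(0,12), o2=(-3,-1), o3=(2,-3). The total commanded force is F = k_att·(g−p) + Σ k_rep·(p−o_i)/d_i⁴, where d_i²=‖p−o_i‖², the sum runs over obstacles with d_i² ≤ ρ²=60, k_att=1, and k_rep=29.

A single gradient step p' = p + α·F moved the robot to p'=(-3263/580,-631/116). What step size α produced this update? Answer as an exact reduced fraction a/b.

α = 1/5

F_att = 1·(g−p) = 1·(-3,3) = (-3.0000,3.0000)
o1: d²=349 > ρ²=60 → inactive
o2: d²=29 ≤ ρ²=60; F_rep = 29·(-2,-5)/29² = (-0.0690,-0.1724)
o3: d²=58 ≤ ρ²=60; F_rep = 29·(-7,-3)/58² = (-0.0603,-0.0259)
F = F_att + ΣF_rep = (-3.1293,2.8017)
Δp = p'−p = (-0.6259,0.5603); α = Δx/Fx = (-363/580) / (-363/116) = 1/5
check: Δy/Fy = (65/116) / (325/116) = 1/5 ✓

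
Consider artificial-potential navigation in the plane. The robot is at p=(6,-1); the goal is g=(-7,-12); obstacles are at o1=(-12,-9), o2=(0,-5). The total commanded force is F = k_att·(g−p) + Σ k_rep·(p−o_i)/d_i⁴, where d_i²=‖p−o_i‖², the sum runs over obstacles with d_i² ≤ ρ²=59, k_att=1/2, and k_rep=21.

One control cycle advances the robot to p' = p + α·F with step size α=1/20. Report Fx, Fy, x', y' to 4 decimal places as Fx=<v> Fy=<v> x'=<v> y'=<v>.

Fx=-6.4534 Fy=-5.4689 x'=5.6773 y'=-1.2734

F_att = 1/2·(g−p) = 1/2·(-13,-11) = (-6.5000,-5.5000)
o1: d²=388 > ρ²=59 → inactive
o2: d²=52 ≤ ρ²=59; F_rep = 21·(6,4)/52² = (0.0466,0.0311)
F = F_att + ΣF_rep = (-6.4534,-5.4689)
p' = p + 1/20·F = (5.6773,-1.2734)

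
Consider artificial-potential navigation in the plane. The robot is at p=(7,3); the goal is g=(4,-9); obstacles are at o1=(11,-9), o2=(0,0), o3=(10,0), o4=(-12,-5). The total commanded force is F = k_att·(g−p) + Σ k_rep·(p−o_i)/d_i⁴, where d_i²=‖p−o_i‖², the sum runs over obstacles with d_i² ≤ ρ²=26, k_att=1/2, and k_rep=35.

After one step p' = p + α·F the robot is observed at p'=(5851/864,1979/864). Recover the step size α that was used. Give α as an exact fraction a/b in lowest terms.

F_att = 1/2·(g−p) = 1/2·(-3,-12) = (-1.5000,-6.0000)
o1: d²=160 > ρ²=26 → inactive
o2: d²=58 > ρ²=26 → inactive
o3: d²=18 ≤ ρ²=26; F_rep = 35·(-3,3)/18² = (-0.3241,0.3241)
o4: d²=425 > ρ²=26 → inactive
F = F_att + ΣF_rep = (-1.8241,-5.6759)
Δp = p'−p = (-0.2280,-0.7095); α = Δx/Fx = (-197/864) / (-197/108) = 1/8
check: Δy/Fy = (-613/864) / (-613/108) = 1/8 ✓

α = 1/8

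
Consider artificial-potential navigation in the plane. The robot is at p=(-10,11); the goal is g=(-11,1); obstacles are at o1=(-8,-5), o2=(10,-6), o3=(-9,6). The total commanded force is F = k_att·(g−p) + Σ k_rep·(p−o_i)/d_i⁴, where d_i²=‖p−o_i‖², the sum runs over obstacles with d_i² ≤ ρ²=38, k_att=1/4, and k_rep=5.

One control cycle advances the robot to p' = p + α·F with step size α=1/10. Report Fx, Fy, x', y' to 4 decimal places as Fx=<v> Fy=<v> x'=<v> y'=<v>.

F_att = 1/4·(g−p) = 1/4·(-1,-10) = (-0.2500,-2.5000)
o1: d²=260 > ρ²=38 → inactive
o2: d²=689 > ρ²=38 → inactive
o3: d²=26 ≤ ρ²=38; F_rep = 5·(-1,5)/26² = (-0.0074,0.0370)
F = F_att + ΣF_rep = (-0.2574,-2.4630)
p' = p + 1/10·F = (-10.0257,10.7537)

Fx=-0.2574 Fy=-2.4630 x'=-10.0257 y'=10.7537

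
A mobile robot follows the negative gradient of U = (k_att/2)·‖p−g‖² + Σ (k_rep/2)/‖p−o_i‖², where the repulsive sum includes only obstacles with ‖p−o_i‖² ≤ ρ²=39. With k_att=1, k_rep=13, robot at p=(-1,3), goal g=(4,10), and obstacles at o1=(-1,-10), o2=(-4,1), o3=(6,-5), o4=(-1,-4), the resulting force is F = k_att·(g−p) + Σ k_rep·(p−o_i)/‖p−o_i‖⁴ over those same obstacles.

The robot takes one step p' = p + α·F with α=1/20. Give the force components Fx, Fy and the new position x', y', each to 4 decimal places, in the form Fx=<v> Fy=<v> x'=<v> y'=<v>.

Fx=5.2308 Fy=7.1538 x'=-0.7385 y'=3.3577

F_att = 1·(g−p) = 1·(5,7) = (5.0000,7.0000)
o1: d²=169 > ρ²=39 → inactive
o2: d²=13 ≤ ρ²=39; F_rep = 13·(3,2)/13² = (0.2308,0.1538)
o3: d²=113 > ρ²=39 → inactive
o4: d²=49 > ρ²=39 → inactive
F = F_att + ΣF_rep = (5.2308,7.1538)
p' = p + 1/20·F = (-0.7385,3.3577)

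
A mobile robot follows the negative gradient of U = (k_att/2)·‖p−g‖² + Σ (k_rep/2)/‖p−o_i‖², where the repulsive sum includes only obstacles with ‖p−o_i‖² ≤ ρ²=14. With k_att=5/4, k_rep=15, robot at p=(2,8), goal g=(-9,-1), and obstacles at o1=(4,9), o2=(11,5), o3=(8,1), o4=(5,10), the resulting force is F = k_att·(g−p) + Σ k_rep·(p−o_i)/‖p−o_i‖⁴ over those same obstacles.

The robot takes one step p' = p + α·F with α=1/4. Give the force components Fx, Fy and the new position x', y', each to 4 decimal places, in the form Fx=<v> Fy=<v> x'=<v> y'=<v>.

Fx=-15.2163 Fy=-12.0275 x'=-1.8041 y'=4.9931

F_att = 5/4·(g−p) = 5/4·(-11,-9) = (-13.7500,-11.2500)
o1: d²=5 ≤ ρ²=14; F_rep = 15·(-2,-1)/5² = (-1.2000,-0.6000)
o2: d²=90 > ρ²=14 → inactive
o3: d²=85 > ρ²=14 → inactive
o4: d²=13 ≤ ρ²=14; F_rep = 15·(-3,-2)/13² = (-0.2663,-0.1775)
F = F_att + ΣF_rep = (-15.2163,-12.0275)
p' = p + 1/4·F = (-1.8041,4.9931)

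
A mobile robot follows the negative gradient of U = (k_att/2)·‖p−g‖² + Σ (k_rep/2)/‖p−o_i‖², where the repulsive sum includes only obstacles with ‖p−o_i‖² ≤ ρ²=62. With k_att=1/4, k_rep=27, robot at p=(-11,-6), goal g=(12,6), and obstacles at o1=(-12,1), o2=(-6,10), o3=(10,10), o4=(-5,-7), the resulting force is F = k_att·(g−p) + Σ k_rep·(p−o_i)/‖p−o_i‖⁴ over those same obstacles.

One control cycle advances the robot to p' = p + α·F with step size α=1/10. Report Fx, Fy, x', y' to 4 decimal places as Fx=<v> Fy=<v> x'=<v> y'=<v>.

F_att = 1/4·(g−p) = 1/4·(23,12) = (5.7500,3.0000)
o1: d²=50 ≤ ρ²=62; F_rep = 27·(1,-7)/50² = (0.0108,-0.0756)
o2: d²=281 > ρ²=62 → inactive
o3: d²=697 > ρ²=62 → inactive
o4: d²=37 ≤ ρ²=62; F_rep = 27·(-6,1)/37² = (-0.1183,0.0197)
F = F_att + ΣF_rep = (5.6425,2.9441)
p' = p + 1/10·F = (-10.4358,-5.7056)

Fx=5.6425 Fy=2.9441 x'=-10.4358 y'=-5.7056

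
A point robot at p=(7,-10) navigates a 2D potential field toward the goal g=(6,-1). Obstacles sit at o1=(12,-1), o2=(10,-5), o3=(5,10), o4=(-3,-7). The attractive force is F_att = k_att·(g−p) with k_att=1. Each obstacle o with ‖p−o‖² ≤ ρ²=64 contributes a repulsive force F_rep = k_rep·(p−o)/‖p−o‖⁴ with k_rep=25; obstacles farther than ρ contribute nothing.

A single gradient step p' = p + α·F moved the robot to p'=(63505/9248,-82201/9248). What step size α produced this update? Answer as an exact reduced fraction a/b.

F_att = 1·(g−p) = 1·(-1,9) = (-1.0000,9.0000)
o1: d²=106 > ρ²=64 → inactive
o2: d²=34 ≤ ρ²=64; F_rep = 25·(-3,-5)/34² = (-0.0649,-0.1081)
o3: d²=404 > ρ²=64 → inactive
o4: d²=109 > ρ²=64 → inactive
F = F_att + ΣF_rep = (-1.0649,8.8919)
Δp = p'−p = (-0.1331,1.1115); α = Δx/Fx = (-1231/9248) / (-1231/1156) = 1/8
check: Δy/Fy = (10279/9248) / (10279/1156) = 1/8 ✓

α = 1/8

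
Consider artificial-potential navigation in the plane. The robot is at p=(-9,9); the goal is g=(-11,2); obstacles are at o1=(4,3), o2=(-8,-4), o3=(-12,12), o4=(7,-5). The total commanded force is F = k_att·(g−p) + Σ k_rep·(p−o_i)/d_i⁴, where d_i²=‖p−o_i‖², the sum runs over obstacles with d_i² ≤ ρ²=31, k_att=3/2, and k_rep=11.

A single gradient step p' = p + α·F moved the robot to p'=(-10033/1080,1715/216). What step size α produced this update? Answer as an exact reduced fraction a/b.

α = 1/10

F_att = 3/2·(g−p) = 3/2·(-2,-7) = (-3.0000,-10.5000)
o1: d²=205 > ρ²=31 → inactive
o2: d²=170 > ρ²=31 → inactive
o3: d²=18 ≤ ρ²=31; F_rep = 11·(3,-3)/18² = (0.1019,-0.1019)
o4: d²=452 > ρ²=31 → inactive
F = F_att + ΣF_rep = (-2.8981,-10.6019)
Δp = p'−p = (-0.2898,-1.0602); α = Δx/Fx = (-313/1080) / (-313/108) = 1/10
check: Δy/Fy = (-229/216) / (-1145/108) = 1/10 ✓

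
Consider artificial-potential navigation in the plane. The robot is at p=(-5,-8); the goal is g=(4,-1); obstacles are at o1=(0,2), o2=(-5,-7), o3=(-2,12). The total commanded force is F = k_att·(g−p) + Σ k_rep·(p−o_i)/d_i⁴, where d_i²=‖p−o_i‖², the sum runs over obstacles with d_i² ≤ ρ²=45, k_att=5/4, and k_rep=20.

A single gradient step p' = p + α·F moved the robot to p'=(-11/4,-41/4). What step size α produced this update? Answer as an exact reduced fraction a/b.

F_att = 5/4·(g−p) = 5/4·(9,7) = (11.2500,8.7500)
o1: d²=125 > ρ²=45 → inactive
o2: d²=1 ≤ ρ²=45; F_rep = 20·(0,-1)/1² = (0.0000,-20.0000)
o3: d²=409 > ρ²=45 → inactive
F = F_att + ΣF_rep = (11.2500,-11.2500)
Δp = p'−p = (2.2500,-2.2500); α = Δx/Fx = (9/4) / (45/4) = 1/5
check: Δy/Fy = (-9/4) / (-45/4) = 1/5 ✓

α = 1/5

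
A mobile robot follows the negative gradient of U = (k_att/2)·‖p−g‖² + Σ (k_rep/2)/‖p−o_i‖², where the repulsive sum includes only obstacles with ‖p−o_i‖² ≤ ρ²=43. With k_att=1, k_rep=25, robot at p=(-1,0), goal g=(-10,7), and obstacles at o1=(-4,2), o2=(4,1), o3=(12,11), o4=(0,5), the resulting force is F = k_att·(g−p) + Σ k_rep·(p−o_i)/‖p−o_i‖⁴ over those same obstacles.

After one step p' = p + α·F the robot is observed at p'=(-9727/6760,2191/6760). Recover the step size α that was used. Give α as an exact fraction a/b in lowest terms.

α = 1/20

F_att = 1·(g−p) = 1·(-9,7) = (-9.0000,7.0000)
o1: d²=13 ≤ ρ²=43; F_rep = 25·(3,-2)/13² = (0.4438,-0.2959)
o2: d²=26 ≤ ρ²=43; F_rep = 25·(-5,-1)/26² = (-0.1849,-0.0370)
o3: d²=290 > ρ²=43 → inactive
o4: d²=26 ≤ ρ²=43; F_rep = 25·(-1,-5)/26² = (-0.0370,-0.1849)
F = F_att + ΣF_rep = (-8.7781,6.4822)
Δp = p'−p = (-0.4389,0.3241); α = Δx/Fx = (-2967/6760) / (-2967/338) = 1/20
check: Δy/Fy = (2191/6760) / (2191/338) = 1/20 ✓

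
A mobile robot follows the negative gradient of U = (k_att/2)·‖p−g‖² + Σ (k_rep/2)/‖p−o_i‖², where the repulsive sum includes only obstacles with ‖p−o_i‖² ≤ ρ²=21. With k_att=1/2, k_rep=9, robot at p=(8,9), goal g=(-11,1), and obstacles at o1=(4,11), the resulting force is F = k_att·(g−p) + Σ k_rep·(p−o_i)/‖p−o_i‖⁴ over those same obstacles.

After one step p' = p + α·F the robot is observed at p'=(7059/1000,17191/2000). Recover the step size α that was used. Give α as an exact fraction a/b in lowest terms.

F_att = 1/2·(g−p) = 1/2·(-19,-8) = (-9.5000,-4.0000)
o1: d²=20 ≤ ρ²=21; F_rep = 9·(4,-2)/20² = (0.0900,-0.0450)
F = F_att + ΣF_rep = (-9.4100,-4.0450)
Δp = p'−p = (-0.9410,-0.4045); α = Δx/Fx = (-941/1000) / (-941/100) = 1/10
check: Δy/Fy = (-809/2000) / (-809/200) = 1/10 ✓

α = 1/10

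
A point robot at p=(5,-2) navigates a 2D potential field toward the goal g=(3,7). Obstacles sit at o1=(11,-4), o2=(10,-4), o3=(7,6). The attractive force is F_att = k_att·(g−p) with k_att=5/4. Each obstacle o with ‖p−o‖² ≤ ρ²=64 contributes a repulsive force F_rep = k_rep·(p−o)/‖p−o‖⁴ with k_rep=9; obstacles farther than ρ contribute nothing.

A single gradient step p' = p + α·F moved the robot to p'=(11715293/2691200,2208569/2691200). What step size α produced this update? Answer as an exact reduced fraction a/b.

F_att = 5/4·(g−p) = 5/4·(-2,9) = (-2.5000,11.2500)
o1: d²=40 ≤ ρ²=64; F_rep = 9·(-6,2)/40² = (-0.0338,0.0112)
o2: d²=29 ≤ ρ²=64; F_rep = 9·(-5,2)/29² = (-0.0535,0.0214)
o3: d²=68 > ρ²=64 → inactive
F = F_att + ΣF_rep = (-2.5873,11.2827)
Δp = p'−p = (-0.6468,2.8207); α = Δx/Fx = (-1740707/2691200) / (-1740707/672800) = 1/4
check: Δy/Fy = (7590969/2691200) / (7590969/672800) = 1/4 ✓

α = 1/4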